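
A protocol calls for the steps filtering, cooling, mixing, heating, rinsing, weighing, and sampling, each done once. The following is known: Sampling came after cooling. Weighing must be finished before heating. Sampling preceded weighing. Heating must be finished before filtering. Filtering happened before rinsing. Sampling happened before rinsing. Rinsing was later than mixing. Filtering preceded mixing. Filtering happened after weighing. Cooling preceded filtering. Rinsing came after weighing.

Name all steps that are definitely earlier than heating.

cooling, sampling, weighing

Directly stated before heating: weighing.
Cooling reaches heating via cooling → sampling → weighing → heating.
Sampling reaches heating via sampling → weighing → heating.
No chain forces filtering (or any of the others) ahead of heating.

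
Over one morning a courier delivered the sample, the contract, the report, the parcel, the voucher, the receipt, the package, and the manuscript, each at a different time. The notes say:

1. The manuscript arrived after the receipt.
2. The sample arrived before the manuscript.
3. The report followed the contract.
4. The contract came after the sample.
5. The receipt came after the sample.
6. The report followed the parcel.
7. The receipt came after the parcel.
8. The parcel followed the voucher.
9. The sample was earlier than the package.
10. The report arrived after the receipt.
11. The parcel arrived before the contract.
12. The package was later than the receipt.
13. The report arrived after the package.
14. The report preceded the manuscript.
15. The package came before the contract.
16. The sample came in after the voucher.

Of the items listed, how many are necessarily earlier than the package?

4

Directly stated before the package: the receipt and the sample.
The parcel reaches the package via the parcel → the receipt → the package.
The voucher reaches the package via the voucher → the sample → the package.
No chain forces the manuscript (or any of the others) ahead of the package.
That's the parcel, the receipt, the sample, and the voucher — 4 in all.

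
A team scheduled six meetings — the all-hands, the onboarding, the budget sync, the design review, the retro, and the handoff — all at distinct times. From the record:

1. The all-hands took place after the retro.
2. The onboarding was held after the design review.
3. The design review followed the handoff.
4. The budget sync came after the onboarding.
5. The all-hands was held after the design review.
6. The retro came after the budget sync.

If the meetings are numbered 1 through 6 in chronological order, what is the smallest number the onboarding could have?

3

The design review and the handoff must both come before the onboarding — 2 forced predecessors.
Nothing else is forced ahead of the onboarding, so its earliest slot is position 2 + 1 = 3.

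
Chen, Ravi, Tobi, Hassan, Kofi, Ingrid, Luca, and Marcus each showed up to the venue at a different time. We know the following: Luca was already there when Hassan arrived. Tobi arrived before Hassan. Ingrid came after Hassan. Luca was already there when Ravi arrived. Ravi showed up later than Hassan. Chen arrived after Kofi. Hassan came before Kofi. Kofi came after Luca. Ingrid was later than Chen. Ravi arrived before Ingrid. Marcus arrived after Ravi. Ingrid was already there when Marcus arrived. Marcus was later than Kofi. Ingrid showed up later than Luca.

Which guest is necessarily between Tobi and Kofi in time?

Hassan

Tracing the constraints gives Tobi → Hassan → Kofi, so Hassan sits after Tobi and before Kofi.
No other guest is forced both after Tobi and before Kofi.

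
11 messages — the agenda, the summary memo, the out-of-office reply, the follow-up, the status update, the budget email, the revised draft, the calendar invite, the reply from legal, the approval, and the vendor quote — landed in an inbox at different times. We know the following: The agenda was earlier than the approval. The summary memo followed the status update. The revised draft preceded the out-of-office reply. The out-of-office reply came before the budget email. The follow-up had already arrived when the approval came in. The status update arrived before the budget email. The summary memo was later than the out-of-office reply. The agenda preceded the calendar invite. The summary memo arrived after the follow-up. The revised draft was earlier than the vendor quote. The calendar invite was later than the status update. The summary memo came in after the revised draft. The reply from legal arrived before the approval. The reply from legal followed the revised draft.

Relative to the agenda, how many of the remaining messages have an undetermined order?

8

Forced after the agenda: the approval and the calendar invite.
That leaves the budget email, the follow-up, the out-of-office reply, the reply from legal, the revised draft, the status update, the summary memo, and the vendor quote with no forced order relative to the agenda — 8.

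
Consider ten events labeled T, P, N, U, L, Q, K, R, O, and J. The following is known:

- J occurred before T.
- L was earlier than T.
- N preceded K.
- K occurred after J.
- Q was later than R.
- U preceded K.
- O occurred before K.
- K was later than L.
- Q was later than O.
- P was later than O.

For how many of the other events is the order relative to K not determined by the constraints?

4

Forced before K: J, L, N, O, and U.
That leaves P, Q, R, and T with no forced order relative to K — 4.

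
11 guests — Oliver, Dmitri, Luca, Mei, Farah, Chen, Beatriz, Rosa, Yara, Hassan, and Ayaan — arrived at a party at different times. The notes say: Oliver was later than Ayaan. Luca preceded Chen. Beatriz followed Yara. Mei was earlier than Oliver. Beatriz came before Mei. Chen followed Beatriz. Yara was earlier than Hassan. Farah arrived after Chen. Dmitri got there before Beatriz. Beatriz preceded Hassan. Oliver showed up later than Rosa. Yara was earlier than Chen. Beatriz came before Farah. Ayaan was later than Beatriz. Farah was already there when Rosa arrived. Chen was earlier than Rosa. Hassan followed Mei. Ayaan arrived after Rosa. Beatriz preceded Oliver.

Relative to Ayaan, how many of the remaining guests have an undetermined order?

Forced before Ayaan: Beatriz, Chen, Dmitri, Farah, Luca, Rosa, and Yara; forced after Ayaan: Oliver.
That leaves Hassan and Mei with no forced order relative to Ayaan — 2.

2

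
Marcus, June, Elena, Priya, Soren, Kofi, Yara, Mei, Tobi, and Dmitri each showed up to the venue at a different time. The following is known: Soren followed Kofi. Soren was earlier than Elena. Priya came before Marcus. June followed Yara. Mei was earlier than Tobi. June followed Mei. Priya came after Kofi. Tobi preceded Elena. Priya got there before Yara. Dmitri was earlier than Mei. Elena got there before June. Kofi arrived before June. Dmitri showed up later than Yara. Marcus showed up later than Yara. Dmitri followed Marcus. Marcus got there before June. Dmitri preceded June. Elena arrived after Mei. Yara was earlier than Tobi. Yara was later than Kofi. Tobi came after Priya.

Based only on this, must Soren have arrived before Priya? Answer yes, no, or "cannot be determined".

cannot be determined

No chain of stated constraints runs from Soren to Priya, and none runs from Priya to Soren either.
So the relative order of Soren and Priya is not fixed by the given facts.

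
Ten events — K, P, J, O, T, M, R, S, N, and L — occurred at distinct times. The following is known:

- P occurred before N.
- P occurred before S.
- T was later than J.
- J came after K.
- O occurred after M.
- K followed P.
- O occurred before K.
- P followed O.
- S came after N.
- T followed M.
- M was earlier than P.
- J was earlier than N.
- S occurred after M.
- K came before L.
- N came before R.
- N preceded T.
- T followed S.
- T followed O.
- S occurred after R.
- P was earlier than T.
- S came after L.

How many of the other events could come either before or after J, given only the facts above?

1

Forced before J: K, M, O, and P; forced after J: N, R, S, and T.
That leaves L with no forced order relative to J — 1.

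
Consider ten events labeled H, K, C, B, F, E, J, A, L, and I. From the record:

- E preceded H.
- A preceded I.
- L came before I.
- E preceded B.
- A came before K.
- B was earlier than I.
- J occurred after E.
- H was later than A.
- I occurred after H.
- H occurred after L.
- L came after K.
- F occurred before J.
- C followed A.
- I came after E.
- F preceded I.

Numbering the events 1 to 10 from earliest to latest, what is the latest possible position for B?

9

B must come before I — 1 event forced after it.
Everything else can be placed before B in some valid order, so B can sit as late as position 10 − 1 = 9.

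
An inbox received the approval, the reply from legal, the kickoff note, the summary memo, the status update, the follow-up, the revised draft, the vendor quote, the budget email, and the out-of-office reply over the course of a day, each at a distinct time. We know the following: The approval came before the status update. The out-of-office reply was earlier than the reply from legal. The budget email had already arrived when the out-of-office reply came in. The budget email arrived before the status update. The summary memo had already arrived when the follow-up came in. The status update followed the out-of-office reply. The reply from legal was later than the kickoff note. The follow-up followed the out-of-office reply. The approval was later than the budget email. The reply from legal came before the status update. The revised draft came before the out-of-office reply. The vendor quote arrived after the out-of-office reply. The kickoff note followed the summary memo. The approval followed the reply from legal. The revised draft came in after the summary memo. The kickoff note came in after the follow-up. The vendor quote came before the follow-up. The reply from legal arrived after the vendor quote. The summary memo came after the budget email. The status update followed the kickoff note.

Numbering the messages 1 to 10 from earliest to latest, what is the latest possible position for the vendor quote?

5

The vendor quote must come before the approval, the follow-up, the kickoff note, the reply from legal, and the status update — 5 messages forced after it.
Everything else can be placed before the vendor quote in some valid order, so the vendor quote can sit as late as position 10 − 5 = 5.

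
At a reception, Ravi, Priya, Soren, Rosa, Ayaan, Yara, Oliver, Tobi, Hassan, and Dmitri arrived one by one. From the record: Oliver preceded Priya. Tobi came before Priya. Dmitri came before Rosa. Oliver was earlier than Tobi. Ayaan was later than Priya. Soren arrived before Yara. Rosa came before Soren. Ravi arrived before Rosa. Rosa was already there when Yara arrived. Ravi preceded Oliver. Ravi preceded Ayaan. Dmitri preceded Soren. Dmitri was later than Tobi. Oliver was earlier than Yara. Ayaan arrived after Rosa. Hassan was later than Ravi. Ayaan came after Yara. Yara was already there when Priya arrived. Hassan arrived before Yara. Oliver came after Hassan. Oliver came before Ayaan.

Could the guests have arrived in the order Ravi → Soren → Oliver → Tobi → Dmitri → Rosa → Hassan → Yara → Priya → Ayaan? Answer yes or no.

The constraints require Rosa before Soren, but in the proposed sequence Soren appears ahead of Rosa. That one violation is enough.

no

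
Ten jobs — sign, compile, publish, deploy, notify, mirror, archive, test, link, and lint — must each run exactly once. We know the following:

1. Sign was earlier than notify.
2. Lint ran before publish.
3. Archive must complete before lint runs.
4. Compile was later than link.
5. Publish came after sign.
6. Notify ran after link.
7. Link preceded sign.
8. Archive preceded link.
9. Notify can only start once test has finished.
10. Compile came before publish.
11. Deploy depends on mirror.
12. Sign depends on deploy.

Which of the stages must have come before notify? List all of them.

archive, deploy, link, mirror, sign, test

Directly stated before notify: link, sign, and test.
Archive reaches notify via archive → link → notify.
Deploy reaches notify via deploy → sign → notify.
Mirror reaches notify via mirror → deploy → sign → notify.
No chain forces compile (or any of the others) ahead of notify.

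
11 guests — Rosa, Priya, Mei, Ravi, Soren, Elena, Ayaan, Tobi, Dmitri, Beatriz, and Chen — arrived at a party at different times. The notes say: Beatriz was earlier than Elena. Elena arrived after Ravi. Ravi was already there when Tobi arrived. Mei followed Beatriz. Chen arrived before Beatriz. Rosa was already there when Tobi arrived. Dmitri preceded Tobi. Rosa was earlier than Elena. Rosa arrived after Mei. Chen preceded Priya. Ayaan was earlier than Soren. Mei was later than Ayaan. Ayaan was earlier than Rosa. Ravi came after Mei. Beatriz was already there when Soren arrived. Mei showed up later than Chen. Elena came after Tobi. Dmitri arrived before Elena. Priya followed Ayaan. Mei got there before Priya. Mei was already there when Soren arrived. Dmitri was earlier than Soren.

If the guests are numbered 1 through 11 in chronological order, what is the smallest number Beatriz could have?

Chen must come before Beatriz — 1 forced predecessor.
Nothing else is forced ahead of Beatriz, so their earliest slot is position 1 + 1 = 2.

2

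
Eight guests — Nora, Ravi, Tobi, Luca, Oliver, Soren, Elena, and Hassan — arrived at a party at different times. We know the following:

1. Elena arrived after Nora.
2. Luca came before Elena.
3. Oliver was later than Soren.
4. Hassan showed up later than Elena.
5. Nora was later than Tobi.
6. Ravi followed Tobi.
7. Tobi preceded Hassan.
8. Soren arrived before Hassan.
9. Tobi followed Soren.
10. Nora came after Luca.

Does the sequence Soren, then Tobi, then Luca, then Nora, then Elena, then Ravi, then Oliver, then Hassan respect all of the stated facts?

Check each stated constraint against the proposed order — e.g. Soren is ahead of Oliver; Soren is ahead of Hassan. Every pair is in the required order; nothing is violated.

yes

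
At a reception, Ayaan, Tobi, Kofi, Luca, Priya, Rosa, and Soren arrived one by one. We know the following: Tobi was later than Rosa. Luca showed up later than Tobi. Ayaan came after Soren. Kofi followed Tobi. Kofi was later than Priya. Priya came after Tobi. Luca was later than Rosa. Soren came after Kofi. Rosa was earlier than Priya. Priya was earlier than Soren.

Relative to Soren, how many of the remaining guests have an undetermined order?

1

Forced before Soren: Kofi, Priya, Rosa, and Tobi; forced after Soren: Ayaan.
That leaves Luca with no forced order relative to Soren — 1.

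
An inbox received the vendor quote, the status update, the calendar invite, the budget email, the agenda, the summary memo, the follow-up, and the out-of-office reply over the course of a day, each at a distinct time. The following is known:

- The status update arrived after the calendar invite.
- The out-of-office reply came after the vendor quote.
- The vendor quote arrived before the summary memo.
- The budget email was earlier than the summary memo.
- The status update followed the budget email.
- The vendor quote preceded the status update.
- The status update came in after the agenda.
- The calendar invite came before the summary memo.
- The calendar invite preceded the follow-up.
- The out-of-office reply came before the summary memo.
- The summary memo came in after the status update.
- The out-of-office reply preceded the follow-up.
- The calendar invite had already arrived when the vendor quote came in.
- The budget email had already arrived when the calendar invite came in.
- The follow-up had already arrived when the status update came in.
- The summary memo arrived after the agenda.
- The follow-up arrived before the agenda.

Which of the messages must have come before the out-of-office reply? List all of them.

Directly stated before the out-of-office reply: the vendor quote.
The budget email reaches the out-of-office reply via the budget email → the calendar invite → the vendor quote → the out-of-office reply.
The calendar invite reaches the out-of-office reply via the calendar invite → the vendor quote → the out-of-office reply.
No chain forces the agenda (or any of the others) ahead of the out-of-office reply.

the budget email, the calendar invite, the vendor quote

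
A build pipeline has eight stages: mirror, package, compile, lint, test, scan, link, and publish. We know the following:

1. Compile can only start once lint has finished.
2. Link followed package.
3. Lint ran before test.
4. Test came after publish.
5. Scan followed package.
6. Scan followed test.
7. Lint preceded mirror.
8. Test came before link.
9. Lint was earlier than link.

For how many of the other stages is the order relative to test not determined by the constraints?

Forced before test: lint and publish; forced after test: link and scan.
That leaves compile, mirror, and package with no forced order relative to test — 3.

3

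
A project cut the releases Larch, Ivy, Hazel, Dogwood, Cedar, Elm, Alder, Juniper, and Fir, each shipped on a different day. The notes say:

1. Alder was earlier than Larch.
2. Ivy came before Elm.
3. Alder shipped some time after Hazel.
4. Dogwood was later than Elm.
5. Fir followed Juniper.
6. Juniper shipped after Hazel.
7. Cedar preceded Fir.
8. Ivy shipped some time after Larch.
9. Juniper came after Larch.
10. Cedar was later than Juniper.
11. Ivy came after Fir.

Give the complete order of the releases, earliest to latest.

The constraints fix every adjacent pair, so only one ordering works:
Hazel → Alder → Larch → Juniper → Cedar → Fir → Ivy → Elm → Dogwood.

Hazel, Alder, Larch, Juniper, Cedar, Fir, Ivy, Elm, Dogwood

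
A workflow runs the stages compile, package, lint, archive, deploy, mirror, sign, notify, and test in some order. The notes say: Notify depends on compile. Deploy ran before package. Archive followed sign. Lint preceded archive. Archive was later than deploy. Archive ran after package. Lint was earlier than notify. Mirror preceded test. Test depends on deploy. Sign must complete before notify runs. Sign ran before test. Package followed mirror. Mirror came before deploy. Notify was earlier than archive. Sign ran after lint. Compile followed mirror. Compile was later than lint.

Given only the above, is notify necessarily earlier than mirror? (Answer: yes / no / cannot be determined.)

Tracing the constraints gives mirror → compile → notify, so mirror must come before notify.
That means notify cannot be before mirror.

no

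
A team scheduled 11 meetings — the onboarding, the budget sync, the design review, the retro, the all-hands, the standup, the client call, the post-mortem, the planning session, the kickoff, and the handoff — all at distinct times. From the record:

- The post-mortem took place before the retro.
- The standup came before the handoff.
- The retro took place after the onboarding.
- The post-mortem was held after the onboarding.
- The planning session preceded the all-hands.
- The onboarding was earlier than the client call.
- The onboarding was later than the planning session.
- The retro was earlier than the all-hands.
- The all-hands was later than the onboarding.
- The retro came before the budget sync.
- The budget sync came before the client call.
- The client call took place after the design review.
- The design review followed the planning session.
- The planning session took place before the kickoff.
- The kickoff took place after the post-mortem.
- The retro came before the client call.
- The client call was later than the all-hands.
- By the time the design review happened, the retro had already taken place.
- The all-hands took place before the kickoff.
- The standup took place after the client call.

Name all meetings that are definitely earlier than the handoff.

Directly stated before the handoff: the standup.
The all-hands reaches the handoff via the all-hands → the client call → the standup → the handoff.
The budget sync reaches the handoff via the budget sync → the client call → the standup → the handoff.
The client call reaches the handoff via the client call → the standup → the handoff.
Likewise the design review, the onboarding, the planning session, the post-mortem, and the retro each reach the handoff by chaining the stated constraints.

the all-hands, the budget sync, the client call, the design review, the onboarding, the planning session, the post-mortem, the retro, the standup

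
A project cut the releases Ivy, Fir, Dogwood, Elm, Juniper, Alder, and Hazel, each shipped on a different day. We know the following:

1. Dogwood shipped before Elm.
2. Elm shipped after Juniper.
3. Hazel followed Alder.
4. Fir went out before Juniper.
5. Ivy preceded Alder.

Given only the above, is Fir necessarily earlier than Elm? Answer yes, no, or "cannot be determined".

yes

Chain the constraints: Fir → Juniper → Elm. Each link is directly stated, so Fir comes before Elm.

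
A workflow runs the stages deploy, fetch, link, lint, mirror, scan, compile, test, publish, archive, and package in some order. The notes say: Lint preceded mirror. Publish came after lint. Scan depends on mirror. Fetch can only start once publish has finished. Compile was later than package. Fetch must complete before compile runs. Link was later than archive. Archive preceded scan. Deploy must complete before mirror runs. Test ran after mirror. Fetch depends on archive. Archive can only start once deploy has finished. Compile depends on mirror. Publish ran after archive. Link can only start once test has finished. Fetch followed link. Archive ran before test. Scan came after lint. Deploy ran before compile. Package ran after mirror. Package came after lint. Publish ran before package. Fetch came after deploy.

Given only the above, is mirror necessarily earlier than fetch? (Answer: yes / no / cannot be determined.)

Chain the constraints: mirror → test → link → fetch. Each link is directly stated, so mirror comes before fetch.

yes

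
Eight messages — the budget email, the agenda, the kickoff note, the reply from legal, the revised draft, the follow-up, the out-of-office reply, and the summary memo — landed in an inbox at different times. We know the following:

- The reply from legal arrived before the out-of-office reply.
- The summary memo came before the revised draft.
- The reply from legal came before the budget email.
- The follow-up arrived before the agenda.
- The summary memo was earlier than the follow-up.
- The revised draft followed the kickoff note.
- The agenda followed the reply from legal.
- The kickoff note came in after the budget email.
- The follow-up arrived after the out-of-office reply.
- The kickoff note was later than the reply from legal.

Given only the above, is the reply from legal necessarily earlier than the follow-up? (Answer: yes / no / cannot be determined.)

yes

Chain the constraints: the reply from legal → the out-of-office reply → the follow-up. Each link is directly stated, so the reply from legal comes before the follow-up.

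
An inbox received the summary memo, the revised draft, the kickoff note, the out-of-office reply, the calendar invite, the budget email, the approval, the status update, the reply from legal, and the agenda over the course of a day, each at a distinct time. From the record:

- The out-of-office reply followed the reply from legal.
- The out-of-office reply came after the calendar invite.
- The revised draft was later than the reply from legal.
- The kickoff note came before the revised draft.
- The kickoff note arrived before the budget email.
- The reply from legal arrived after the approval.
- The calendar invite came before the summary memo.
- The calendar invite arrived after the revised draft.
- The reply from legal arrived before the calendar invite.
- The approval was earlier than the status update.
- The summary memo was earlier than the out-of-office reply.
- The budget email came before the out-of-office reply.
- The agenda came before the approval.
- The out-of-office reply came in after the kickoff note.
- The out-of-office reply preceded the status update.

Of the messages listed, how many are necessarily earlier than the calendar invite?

Directly stated before the calendar invite: the reply from legal and the revised draft.
The agenda reaches the calendar invite via the agenda → the approval → the reply from legal → the calendar invite.
The approval reaches the calendar invite via the approval → the reply from legal → the calendar invite.
The kickoff note reaches the calendar invite via the kickoff note → the revised draft → the calendar invite.
That's the agenda, the approval, the kickoff note, the reply from legal, and the revised draft — 5 in all.

5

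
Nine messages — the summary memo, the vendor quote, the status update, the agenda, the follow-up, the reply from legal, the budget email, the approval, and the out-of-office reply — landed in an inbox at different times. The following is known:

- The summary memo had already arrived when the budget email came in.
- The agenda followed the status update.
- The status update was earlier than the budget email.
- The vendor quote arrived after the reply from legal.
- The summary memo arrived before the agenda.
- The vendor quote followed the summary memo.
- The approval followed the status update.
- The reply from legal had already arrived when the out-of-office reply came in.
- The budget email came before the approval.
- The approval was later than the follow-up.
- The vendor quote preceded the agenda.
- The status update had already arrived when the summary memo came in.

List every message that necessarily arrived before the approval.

the budget email, the follow-up, the status update, the summary memo

Directly stated before the approval: the budget email, the follow-up, and the status update.
The summary memo reaches the approval via the summary memo → the budget email → the approval.
No chain forces the reply from legal (or any of the others) ahead of the approval.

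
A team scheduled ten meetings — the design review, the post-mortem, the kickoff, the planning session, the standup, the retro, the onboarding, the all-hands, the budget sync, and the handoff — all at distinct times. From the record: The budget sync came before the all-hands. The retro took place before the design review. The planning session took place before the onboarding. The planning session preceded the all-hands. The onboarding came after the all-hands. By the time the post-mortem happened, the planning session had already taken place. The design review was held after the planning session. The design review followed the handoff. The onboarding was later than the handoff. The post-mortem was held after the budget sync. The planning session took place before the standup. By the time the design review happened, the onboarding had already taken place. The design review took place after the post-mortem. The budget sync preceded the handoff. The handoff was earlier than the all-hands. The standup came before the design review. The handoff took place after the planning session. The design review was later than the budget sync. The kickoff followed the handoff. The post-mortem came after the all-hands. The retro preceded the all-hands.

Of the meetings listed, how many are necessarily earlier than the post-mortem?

5

Directly stated before the post-mortem: the all-hands, the budget sync, and the planning session.
The handoff reaches the post-mortem via the handoff → the all-hands → the post-mortem.
The retro reaches the post-mortem via the retro → the all-hands → the post-mortem.
No chain forces the kickoff (or any of the others) ahead of the post-mortem.
That's the all-hands, the budget sync, the handoff, the planning session, and the retro — 5 in all.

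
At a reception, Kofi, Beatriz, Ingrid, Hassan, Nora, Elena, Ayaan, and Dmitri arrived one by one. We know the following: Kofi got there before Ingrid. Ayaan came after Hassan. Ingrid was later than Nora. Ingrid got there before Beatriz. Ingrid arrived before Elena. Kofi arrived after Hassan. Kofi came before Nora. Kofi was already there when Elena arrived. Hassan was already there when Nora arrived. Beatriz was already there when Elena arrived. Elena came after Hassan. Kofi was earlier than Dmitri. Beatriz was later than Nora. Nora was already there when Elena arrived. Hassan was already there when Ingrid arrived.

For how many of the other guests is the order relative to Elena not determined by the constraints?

Forced before Elena: Beatriz, Hassan, Ingrid, Kofi, and Nora.
That leaves Ayaan and Dmitri with no forced order relative to Elena — 2.

2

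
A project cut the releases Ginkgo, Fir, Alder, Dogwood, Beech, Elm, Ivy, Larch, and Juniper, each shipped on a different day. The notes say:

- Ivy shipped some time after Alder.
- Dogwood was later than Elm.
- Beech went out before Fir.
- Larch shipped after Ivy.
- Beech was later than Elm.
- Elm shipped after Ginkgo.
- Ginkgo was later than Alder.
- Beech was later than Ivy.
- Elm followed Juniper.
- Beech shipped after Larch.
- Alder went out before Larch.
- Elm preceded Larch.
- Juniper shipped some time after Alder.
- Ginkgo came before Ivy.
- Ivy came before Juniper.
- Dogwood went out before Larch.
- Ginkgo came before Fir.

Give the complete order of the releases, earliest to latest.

Alder, Ginkgo, Ivy, Juniper, Elm, Dogwood, Larch, Beech, Fir

The constraints fix every adjacent pair, so only one ordering works:
Alder → Ginkgo → Ivy → Juniper → Elm → Dogwood → Larch → Beech → Fir.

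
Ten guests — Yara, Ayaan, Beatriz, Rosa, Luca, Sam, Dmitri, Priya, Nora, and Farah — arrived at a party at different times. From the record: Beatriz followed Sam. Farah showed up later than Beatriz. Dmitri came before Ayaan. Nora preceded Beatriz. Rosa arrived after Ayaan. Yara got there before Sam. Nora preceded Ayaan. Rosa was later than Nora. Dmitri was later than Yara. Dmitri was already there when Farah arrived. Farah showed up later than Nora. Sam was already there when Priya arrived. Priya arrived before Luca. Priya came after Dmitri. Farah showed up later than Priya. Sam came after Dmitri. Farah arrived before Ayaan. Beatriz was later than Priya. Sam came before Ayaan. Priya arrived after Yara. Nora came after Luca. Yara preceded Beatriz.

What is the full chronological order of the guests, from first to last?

Yara, Dmitri, Sam, Priya, Luca, Nora, Beatriz, Farah, Ayaan, Rosa

The constraints fix every adjacent pair, so only one ordering works:
Yara → Dmitri → Sam → Priya → Luca → Nora → Beatriz → Farah → Ayaan → Rosa.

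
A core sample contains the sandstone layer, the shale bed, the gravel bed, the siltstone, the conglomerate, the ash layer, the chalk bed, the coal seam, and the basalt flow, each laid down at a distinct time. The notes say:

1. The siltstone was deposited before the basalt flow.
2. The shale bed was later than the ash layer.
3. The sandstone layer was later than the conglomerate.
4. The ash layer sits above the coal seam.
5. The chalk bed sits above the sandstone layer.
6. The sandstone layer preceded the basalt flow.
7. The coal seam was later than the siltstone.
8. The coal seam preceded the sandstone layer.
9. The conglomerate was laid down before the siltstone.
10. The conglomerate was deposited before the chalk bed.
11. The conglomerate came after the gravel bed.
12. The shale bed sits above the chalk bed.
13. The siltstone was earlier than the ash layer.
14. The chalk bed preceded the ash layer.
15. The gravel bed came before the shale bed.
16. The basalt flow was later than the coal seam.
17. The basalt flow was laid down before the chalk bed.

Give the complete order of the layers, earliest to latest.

The constraints fix every adjacent pair, so only one ordering works:
the gravel bed → the conglomerate → the siltstone → the coal seam → the sandstone layer → the basalt flow → the chalk bed → the ash layer → the shale bed.

the gravel bed, the conglomerate, the siltstone, the coal seam, the sandstone layer, the basalt flow, the chalk bed, the ash layer, the shale bed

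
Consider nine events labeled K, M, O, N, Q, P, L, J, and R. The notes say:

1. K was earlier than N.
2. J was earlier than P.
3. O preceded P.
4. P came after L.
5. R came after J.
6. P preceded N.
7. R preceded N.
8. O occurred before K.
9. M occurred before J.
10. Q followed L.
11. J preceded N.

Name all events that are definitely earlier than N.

J, K, L, M, O, P, R

Directly stated before N: J, K, P, and R.
L reaches N via L → P → N.
M reaches N via M → J → N.
O reaches N via O → K → N.
No chain forces Q ahead of N.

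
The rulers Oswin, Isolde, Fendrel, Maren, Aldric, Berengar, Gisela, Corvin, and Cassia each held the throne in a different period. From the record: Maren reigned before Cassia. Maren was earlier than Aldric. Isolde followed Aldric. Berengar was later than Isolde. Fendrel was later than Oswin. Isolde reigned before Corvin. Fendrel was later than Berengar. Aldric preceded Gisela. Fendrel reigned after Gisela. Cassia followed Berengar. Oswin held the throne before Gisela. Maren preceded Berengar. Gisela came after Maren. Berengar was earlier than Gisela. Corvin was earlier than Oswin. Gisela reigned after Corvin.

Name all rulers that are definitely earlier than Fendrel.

Directly stated before Fendrel: Berengar, Gisela, and Oswin.
Aldric reaches Fendrel via Aldric → Gisela → Fendrel.
Corvin reaches Fendrel via Corvin → Oswin → Fendrel.
Isolde reaches Fendrel via Isolde → Berengar → Fendrel.
Likewise Maren reaches Fendrel by chaining the stated constraints.
No chain forces Cassia ahead of Fendrel.

Aldric, Berengar, Corvin, Gisela, Isolde, Maren, Oswin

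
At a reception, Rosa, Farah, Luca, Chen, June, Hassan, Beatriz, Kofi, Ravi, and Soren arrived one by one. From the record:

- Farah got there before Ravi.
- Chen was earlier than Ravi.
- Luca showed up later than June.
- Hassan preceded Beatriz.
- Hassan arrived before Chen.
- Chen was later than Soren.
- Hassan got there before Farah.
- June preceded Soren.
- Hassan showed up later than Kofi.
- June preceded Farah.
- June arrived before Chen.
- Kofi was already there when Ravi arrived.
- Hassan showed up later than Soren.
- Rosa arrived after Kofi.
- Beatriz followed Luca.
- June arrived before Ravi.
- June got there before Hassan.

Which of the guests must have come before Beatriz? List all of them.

Hassan, June, Kofi, Luca, Soren

Directly stated before Beatriz: Hassan and Luca.
June reaches Beatriz via June → Hassan → Beatriz.
Kofi reaches Beatriz via Kofi → Hassan → Beatriz.
Soren reaches Beatriz via Soren → Hassan → Beatriz.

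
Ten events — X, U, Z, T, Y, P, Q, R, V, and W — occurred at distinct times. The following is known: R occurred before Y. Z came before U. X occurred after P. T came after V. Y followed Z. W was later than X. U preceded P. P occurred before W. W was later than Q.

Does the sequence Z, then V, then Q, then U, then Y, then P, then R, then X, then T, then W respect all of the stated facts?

The constraints require R before Y, but in the proposed sequence Y appears ahead of R. That one violation is enough.

no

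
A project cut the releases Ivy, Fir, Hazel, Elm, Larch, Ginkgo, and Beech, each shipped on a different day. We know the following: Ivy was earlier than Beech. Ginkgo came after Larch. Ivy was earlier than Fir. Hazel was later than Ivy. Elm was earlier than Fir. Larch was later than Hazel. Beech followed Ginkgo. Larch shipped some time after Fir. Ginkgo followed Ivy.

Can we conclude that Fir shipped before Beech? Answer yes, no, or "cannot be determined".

yes

Chain the constraints: Fir → Larch → Ginkgo → Beech. Each link is directly stated, so Fir comes before Beech.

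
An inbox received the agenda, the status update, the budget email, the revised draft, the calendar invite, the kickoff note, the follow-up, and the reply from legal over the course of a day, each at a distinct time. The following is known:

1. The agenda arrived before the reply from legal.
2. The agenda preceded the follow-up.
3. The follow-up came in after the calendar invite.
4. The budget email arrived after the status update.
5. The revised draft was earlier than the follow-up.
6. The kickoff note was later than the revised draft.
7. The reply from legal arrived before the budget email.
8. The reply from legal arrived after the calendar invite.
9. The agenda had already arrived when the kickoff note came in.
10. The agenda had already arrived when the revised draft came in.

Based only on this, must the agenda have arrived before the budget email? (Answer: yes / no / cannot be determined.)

yes

Chain the constraints: the agenda → the reply from legal → the budget email. Each link is directly stated, so the agenda comes before the budget email.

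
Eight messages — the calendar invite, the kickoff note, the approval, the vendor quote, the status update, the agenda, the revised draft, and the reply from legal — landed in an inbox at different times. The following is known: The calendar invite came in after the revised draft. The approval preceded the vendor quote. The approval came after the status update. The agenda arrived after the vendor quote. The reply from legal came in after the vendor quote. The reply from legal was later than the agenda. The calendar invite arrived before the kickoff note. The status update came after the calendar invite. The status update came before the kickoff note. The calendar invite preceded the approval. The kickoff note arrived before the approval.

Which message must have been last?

Every other message has a chain of constraints placing it before the reply from legal, so the reply from legal is last.

the reply from legal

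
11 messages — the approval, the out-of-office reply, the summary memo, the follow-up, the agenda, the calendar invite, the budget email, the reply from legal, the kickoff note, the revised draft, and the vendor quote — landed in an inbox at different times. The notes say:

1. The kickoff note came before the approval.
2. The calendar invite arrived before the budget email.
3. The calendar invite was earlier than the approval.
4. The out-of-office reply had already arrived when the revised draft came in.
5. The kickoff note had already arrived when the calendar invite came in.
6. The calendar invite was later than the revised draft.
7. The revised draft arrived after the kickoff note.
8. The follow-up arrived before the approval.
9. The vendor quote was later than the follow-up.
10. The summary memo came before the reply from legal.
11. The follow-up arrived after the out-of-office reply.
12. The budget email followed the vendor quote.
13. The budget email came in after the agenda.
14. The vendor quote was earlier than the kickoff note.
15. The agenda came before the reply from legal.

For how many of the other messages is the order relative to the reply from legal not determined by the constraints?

Forced before the reply from legal: the agenda and the summary memo.
That leaves the approval, the budget email, the calendar invite, the follow-up, the kickoff note, the out-of-office reply, the revised draft, and the vendor quote with no forced order relative to the reply from legal — 8.

8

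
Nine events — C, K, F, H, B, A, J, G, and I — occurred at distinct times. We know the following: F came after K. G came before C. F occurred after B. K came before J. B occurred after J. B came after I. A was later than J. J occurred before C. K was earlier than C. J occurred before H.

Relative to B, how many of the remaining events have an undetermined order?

Forced before B: I, J, and K; forced after B: F.
That leaves A, C, G, and H with no forced order relative to B — 4.

4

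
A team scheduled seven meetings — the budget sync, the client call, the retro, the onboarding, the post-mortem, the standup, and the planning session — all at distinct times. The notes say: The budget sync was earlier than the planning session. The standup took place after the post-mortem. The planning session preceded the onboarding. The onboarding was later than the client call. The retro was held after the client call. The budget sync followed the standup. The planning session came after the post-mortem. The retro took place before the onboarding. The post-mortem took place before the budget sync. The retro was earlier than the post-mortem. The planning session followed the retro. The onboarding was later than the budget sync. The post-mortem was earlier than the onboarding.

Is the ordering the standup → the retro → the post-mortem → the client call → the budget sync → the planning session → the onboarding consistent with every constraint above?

The constraints require the post-mortem before the standup, but in the proposed sequence the standup appears ahead of the post-mortem. That one violation is enough.

no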